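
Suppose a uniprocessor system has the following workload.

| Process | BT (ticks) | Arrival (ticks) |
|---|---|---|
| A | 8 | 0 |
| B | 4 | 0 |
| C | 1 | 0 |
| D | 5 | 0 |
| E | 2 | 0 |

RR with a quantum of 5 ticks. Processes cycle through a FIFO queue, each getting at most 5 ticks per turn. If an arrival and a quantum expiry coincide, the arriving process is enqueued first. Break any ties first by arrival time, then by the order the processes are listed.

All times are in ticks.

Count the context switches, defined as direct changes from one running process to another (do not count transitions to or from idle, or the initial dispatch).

5

Schedule: | A 0-5 | B 5-9 | C 9-10 | D 10-15 | E 15-17 | A 17-20 |
Completion: A=20  B=9  C=10  D=15  E=17
Turnaround (C−A): A=20  B=9  C=10  D=15  E=17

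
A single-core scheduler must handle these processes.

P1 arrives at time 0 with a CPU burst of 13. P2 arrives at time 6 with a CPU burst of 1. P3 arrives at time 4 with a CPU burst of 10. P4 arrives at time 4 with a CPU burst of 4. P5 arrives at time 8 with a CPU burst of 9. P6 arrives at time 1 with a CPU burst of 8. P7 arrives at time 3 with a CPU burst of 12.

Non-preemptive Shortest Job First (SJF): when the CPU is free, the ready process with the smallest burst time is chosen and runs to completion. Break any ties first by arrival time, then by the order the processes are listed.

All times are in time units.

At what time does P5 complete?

Gantt: | P1 0-13 | P2 13-14 | P4 14-18 | P6 18-26 | P5 26-35 | P3 35-45 | P7 45-57 |
Completion: P1=13  P2=14  P3=45  P4=18  P5=35  P6=26  P7=57
Turnaround (C−A): P1=13  P2=8  P3=41  P4=14  P5=27  P6=25  P7=54

35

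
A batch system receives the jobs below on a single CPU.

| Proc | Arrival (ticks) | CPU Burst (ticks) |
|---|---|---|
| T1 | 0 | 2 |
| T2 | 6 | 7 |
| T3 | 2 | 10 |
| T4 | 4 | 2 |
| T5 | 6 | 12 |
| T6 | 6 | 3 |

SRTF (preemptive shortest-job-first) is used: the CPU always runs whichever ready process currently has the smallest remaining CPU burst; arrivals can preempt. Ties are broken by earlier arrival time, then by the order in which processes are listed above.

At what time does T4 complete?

Schedule: | T1 0-2 | T3 2-4 | T4 4-6 | T6 6-9 | T2 9-16 | T3 16-24 | T5 24-36 |
Completion: T1=2  T2=16  T3=24  T4=6  T5=36  T6=9

6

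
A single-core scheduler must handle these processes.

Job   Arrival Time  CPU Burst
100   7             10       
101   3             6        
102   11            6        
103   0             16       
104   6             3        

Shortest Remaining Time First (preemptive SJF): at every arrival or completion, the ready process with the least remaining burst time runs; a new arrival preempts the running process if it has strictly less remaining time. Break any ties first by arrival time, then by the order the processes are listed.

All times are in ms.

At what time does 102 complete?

18

Schedule: | 103 0-3 | 101 3-9 | 104 9-12 | 102 12-18 | 100 18-28 | 103 28-41 |
Completion: 100=28  101=9  102=18  103=41  104=12
Turnaround (C−A): 100=21  101=6  102=7  103=41  104=6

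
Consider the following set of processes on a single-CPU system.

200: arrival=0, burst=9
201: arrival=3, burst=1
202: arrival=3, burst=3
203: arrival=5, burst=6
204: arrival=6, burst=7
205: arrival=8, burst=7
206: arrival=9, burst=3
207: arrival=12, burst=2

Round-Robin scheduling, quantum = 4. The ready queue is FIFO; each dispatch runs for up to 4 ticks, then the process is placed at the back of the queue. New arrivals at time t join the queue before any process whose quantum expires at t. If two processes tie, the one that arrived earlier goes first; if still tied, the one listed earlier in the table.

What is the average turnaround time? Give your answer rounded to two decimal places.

Schedule: | 200 0-4 | 201 4-5 | 202 5-8 | 200 8-12 | 203 12-16 | 204 16-20 | 205 20-24 | 206 24-27 | 207 27-29 | 200 29-30 | 203 30-32 | 204 32-35 | 205 35-38 |
Completion: 200=30  201=5  202=8  203=32  204=35  205=38  206=27  207=29
Turnaround (C−A): 200=30  201=2  202=5  203=27  204=29  205=30  206=18  207=17
Turnaround times: 200=30, 201=2, 202=5, 203=27, 204=29, 205=30, 206=18, 207=17
Average turnaround = (30+2+5+27+29+30+18+17) / 8 = 158/8 = 19.75

19.75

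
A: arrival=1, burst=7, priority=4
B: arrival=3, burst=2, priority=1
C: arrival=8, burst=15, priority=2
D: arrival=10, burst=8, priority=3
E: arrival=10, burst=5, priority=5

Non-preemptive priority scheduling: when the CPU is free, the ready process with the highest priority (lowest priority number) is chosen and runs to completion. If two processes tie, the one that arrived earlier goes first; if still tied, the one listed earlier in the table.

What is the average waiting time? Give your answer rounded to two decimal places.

9.00

Gantt: | idle 0-1 | A 1-8 | B 8-10 | C 10-25 | D 25-33 | E 33-38 |
Completion: A=8  B=10  C=25  D=33  E=38
Turnaround (C−A): A=7  B=7  C=17  D=23  E=28
Waiting times: A=0, B=5, C=2, D=15, E=23
Average waiting = (0+5+2+15+23) / 5 = 45/5 = 9.00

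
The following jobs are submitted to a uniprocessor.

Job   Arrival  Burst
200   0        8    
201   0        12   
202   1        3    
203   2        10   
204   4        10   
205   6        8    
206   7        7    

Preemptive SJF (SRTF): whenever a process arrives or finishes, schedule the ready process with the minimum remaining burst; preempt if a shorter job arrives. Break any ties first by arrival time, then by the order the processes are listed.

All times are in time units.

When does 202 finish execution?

4

Schedule: | 200 0-1 | 202 1-4 | 200 4-11 | 206 11-18 | 205 18-26 | 203 26-36 | 204 36-46 | 201 46-58 |
Completion: 200=11  201=58  202=4  203=36  204=46  205=26  206=18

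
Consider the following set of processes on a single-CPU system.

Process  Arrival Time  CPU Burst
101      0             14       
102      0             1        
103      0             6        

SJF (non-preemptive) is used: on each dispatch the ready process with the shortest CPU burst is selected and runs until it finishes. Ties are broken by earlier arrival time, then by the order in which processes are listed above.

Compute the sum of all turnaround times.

Gantt: | 102 0-1 | 103 1-7 | 101 7-21 |
Completion: 101=21  102=1  103=7
Turnaround (C−A): 101=21  102=1  103=7
Turnaround = completion − arrival: 101=21, 102=1, 103=7
Total turnaround = 21 + 1 + 7 = 29

29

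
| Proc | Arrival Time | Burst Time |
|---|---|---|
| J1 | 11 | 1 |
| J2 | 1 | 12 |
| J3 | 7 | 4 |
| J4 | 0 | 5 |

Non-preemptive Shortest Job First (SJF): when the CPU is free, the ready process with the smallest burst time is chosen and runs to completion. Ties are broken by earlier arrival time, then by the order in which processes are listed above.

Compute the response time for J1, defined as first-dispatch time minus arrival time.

6

Timeline: | J4 0-5 | J2 5-17 | J1 17-18 | J3 18-22 |
Completion: J1=18  J2=17  J3=22  J4=5
Turnaround (C−A): J1=7  J2=16  J3=15  J4=5
Response(J1) = first start − arrival = 17 − 11 = 6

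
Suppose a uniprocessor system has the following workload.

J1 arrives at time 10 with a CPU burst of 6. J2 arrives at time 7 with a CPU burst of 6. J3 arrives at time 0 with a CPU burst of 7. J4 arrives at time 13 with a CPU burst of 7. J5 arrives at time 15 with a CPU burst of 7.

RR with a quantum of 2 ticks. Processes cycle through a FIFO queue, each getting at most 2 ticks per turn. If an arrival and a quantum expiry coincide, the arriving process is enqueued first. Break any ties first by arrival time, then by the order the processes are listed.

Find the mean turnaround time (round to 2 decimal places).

13.40

Gantt: | J3 0-7 | J2 7-11 | J1 11-13 | J2 13-15 | J4 15-17 | J1 17-19 | J5 19-21 | J4 21-23 | J1 23-25 | J5 25-27 | J4 27-29 | J5 29-31 | J4 31-32 | J5 32-33 |
Completion: J1=25  J2=15  J3=7  J4=32  J5=33
Turnaround (C−A): J1=15  J2=8  J3=7  J4=19  J5=18
Turnaround times: J1=15, J2=8, J3=7, J4=19, J5=18
Average turnaround = (15+8+7+19+18) / 5 = 67/5 = 13.40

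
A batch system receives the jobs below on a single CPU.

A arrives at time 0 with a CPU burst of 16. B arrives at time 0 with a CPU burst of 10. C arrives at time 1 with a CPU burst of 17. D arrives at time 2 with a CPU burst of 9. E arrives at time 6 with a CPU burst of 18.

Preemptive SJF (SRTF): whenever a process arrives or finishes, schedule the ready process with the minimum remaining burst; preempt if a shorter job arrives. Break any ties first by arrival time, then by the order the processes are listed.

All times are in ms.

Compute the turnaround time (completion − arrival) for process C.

51

Timeline: | B 0-10 | D 10-19 | A 19-35 | C 35-52 | E 52-70 |
Completion: A=35  B=10  C=52  D=19  E=70
Turnaround (C−A): A=35  B=10  C=51  D=17  E=64
Turnaround(C) = completion − arrival = 52 − 1 = 51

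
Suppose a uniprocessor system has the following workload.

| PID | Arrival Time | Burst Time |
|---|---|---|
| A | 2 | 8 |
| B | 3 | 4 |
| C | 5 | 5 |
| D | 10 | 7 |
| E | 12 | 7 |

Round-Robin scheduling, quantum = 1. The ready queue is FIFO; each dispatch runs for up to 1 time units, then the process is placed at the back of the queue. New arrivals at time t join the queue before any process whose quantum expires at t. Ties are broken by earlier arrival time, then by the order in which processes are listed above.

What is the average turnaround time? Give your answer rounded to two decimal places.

Gantt: | idle 0-2 | A 2-3 | B 3-4 | A 4-5 | B 5-6 | C 6-7 | A 7-8 | B 8-9 | C 9-10 | A 10-11 | B 11-12 | D 12-13 | C 13-14 | A 14-15 | E 15-16 | D 16-17 | C 17-18 | A 18-19 | E 19-20 | D 20-21 | C 21-22 | A 22-23 | E 23-24 | D 24-25 | A 25-26 | E 26-27 | D 27-28 | E 28-29 | D 29-30 | E 30-31 | D 31-32 | E 32-33 |
Completion: A=26  B=12  C=22  D=32  E=33
Turnaround (C−A): A=24  B=9  C=17  D=22  E=21
Turnaround times: A=24, B=9, C=17, D=22, E=21
Average turnaround = (24+9+17+22+21) / 5 = 93/5 = 18.60

18.60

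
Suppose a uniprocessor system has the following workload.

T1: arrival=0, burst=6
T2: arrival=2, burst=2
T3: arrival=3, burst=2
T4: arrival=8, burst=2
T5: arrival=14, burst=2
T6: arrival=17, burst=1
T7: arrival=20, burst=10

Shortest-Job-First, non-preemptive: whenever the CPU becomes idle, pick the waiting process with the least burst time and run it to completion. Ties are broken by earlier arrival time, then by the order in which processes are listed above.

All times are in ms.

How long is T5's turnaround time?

Schedule: | T1 0-6 | T2 6-8 | T3 8-10 | T4 10-12 | idle 12-14 | T5 14-16 | idle 16-17 | T6 17-18 | idle 18-20 | T7 20-30 |
Completion: T1=6  T2=8  T3=10  T4=12  T5=16  T6=18  T7=30
Turnaround (C−A): T1=6  T2=6  T3=7  T4=4  T5=2  T6=1  T7=10
Turnaround(T5) = completion − arrival = 16 − 14 = 2

2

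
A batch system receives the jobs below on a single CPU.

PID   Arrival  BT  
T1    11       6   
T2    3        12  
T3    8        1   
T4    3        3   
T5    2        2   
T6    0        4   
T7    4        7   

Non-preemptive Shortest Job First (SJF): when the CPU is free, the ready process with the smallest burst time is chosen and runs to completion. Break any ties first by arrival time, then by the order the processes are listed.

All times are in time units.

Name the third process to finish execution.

Gantt: | T6 0-4 | T5 4-6 | T4 6-9 | T3 9-10 | T7 10-17 | T1 17-23 | T2 23-35 |
Completion: T1=23  T2=35  T3=10  T4=9  T5=6  T6=4  T7=17
Turnaround (C−A): T1=12  T2=32  T3=2  T4=6  T5=4  T6=4  T7=13
Finish order: T6 → T5 → T4 → T3 → T7 → T1 → T2

T4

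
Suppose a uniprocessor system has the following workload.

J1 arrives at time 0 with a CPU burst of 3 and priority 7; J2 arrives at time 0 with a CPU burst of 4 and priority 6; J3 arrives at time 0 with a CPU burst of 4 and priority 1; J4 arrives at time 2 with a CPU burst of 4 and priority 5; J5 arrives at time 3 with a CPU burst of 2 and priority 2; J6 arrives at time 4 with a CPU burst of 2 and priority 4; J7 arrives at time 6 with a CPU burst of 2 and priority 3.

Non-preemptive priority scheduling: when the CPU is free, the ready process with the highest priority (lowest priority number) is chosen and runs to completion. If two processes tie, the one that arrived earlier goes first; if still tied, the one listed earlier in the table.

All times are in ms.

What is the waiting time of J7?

Schedule: | J3 0-4 | J5 4-6 | J7 6-8 | J6 8-10 | J4 10-14 | J2 14-18 | J1 18-21 |
Completion: J1=21  J2=18  J3=4  J4=14  J5=6  J6=10  J7=8
Turnaround (C−A): J1=21  J2=18  J3=4  J4=12  J5=3  J6=6  J7=2
Waiting(J7) = turnaround − burst = 2 − 2 = 0

0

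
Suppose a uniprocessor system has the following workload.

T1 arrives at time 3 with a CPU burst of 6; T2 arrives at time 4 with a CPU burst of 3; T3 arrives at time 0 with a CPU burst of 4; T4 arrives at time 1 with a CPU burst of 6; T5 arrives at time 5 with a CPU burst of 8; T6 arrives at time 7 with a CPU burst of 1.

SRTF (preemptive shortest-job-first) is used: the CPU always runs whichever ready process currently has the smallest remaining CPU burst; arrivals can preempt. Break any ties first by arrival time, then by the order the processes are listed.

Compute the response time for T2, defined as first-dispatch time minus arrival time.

0

Schedule: | T3 0-4 | T2 4-7 | T6 7-8 | T4 8-14 | T1 14-20 | T5 20-28 |
Completion: T1=20  T2=7  T3=4  T4=14  T5=28  T6=8
Turnaround (C−A): T1=17  T2=3  T3=4  T4=13  T5=23  T6=1
Response(T2) = first start − arrival = 4 − 4 = 0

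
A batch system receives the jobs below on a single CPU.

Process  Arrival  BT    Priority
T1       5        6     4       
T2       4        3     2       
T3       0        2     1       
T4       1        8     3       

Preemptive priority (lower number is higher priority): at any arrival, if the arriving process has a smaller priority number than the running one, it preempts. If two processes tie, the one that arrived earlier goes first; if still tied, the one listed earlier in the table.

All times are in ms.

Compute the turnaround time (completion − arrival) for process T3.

2

Timeline: | T3 0-2 | T4 2-4 | T2 4-7 | T4 7-13 | T1 13-19 |
Completion: T1=19  T2=7  T3=2  T4=13
Turnaround(T3) = completion − arrival = 2 − 0 = 2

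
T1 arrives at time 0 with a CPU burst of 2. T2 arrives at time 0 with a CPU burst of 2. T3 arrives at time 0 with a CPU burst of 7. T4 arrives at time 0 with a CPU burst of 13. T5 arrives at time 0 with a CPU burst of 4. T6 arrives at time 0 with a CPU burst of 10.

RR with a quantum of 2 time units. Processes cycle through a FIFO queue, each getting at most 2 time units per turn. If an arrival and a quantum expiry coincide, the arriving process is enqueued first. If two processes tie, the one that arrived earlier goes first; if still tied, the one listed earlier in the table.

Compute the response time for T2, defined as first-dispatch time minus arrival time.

2

Gantt: | T1 0-2 | T2 2-4 | T3 4-6 | T4 6-8 | T5 8-10 | T6 10-12 | T3 12-14 | T4 14-16 | T5 16-18 | T6 18-20 | T3 20-22 | T4 22-24 | T6 24-26 | T3 26-27 | T4 27-29 | T6 29-31 | T4 31-33 | T6 33-35 | T4 35-38 |
Completion: T1=2  T2=4  T3=27  T4=38  T5=18  T6=35
Response(T2) = first start − arrival = 2 − 0 = 2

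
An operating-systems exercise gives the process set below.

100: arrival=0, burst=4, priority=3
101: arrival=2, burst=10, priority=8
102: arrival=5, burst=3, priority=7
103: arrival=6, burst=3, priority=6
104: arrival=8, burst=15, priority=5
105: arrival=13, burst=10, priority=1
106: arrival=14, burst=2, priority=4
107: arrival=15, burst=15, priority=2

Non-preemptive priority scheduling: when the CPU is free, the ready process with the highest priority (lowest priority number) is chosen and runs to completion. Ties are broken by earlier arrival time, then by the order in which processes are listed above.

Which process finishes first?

Timeline: | 100 0-4 | 101 4-14 | 105 14-24 | 107 24-39 | 106 39-41 | 104 41-56 | 103 56-59 | 102 59-62 |
Completion: 100=4  101=14  102=62  103=59  104=56  105=24  106=41  107=39
Turnaround (C−A): 100=4  101=12  102=57  103=53  104=48  105=11  106=27  107=24
Finish order: 100 → 101 → 105 → 107 → 106 → 104 → 103 → 102

100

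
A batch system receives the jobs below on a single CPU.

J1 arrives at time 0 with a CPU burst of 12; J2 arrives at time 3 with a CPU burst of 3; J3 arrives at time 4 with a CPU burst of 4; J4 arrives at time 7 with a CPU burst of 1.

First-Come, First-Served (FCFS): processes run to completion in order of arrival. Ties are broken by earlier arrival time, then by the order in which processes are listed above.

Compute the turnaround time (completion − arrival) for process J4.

13

Gantt: | J1 0-12 | J2 12-15 | J3 15-19 | J4 19-20 |
Completion: J1=12  J2=15  J3=19  J4=20
Turnaround (C−A): J1=12  J2=12  J3=15  J4=13
Turnaround(J4) = completion − arrival = 20 − 7 = 13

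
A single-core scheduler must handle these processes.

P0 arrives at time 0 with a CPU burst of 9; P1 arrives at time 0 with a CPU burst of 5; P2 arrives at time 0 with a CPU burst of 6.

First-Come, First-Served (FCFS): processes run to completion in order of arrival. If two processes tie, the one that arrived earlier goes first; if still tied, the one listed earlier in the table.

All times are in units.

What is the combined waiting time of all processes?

23

Schedule: | P0 0-9 | P1 9-14 | P2 14-20 |
Completion: P0=9  P1=14  P2=20
Turnaround (C−A): P0=9  P1=14  P2=20
Waiting = turnaround − burst: P0=0, P1=9, P2=14
Total waiting = 0 + 9 + 14 = 23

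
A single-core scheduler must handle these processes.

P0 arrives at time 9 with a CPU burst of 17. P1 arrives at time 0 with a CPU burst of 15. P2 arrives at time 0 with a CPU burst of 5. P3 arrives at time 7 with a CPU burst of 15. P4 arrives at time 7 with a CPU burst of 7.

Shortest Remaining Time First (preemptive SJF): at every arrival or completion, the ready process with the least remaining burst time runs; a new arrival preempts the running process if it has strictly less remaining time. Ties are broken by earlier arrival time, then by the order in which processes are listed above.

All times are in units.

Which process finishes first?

P2

Gantt: | P2 0-5 | P1 5-7 | P4 7-14 | P1 14-27 | P3 27-42 | P0 42-59 |
Completion: P0=59  P1=27  P2=5  P3=42  P4=14
Finish order: P2 → P4 → P1 → P3 → P0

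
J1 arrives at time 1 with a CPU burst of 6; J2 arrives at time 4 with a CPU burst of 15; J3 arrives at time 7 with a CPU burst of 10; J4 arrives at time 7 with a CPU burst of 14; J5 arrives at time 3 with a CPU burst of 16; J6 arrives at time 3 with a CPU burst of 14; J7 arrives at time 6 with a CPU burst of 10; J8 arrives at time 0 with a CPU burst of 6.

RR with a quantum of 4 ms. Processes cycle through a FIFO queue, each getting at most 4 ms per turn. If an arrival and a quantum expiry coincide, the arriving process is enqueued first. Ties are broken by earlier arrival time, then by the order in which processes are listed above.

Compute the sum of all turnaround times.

Timeline: | J8 0-4 | J1 4-8 | J5 8-12 | J6 12-16 | J2 16-20 | J8 20-22 | J7 22-26 | J3 26-30 | J4 30-34 | J1 34-36 | J5 36-40 | J6 40-44 | J2 44-48 | J7 48-52 | J3 52-56 | J4 56-60 | J5 60-64 | J6 64-68 | J2 68-72 | J7 72-74 | J3 74-76 | J4 76-80 | J5 80-84 | J6 84-86 | J2 86-89 | J4 89-91 |
Completion: J1=36  J2=89  J3=76  J4=91  J5=84  J6=86  J7=74  J8=22
Turnaround = completion − arrival: J1=35, J2=85, J3=69, J4=84, J5=81, J6=83, J7=68, J8=22
Total turnaround = 35 + 85 + 69 + 84 + 81 + 83 + 68 + 22 = 527

527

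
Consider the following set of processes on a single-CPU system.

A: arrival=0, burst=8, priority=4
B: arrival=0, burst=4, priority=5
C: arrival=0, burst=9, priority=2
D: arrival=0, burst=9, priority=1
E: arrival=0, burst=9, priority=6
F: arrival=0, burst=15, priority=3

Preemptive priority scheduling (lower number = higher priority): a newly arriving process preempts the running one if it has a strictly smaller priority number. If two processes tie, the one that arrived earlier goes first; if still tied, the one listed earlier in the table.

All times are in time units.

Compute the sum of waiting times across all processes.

Schedule: | D 0-9 | C 9-18 | F 18-33 | A 33-41 | B 41-45 | E 45-54 |
Completion: A=41  B=45  C=18  D=9  E=54  F=33
Turnaround (C−A): A=41  B=45  C=18  D=9  E=54  F=33
Waiting = turnaround − burst: A=33, B=41, C=9, D=0, E=45, F=18
Total waiting = 33 + 41 + 9 + 0 + 45 + 18 = 146

146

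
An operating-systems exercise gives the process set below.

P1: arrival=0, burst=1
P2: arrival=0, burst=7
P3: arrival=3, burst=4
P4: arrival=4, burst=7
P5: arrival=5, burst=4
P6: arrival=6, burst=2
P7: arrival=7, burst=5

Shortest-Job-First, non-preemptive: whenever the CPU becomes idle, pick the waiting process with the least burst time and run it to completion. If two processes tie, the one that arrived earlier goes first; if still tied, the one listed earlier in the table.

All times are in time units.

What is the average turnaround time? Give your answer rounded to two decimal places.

Gantt: | P1 0-1 | P2 1-8 | P6 8-10 | P3 10-14 | P5 14-18 | P7 18-23 | P4 23-30 |
Completion: P1=1  P2=8  P3=14  P4=30  P5=18  P6=10  P7=23
Turnaround (C−A): P1=1  P2=8  P3=11  P4=26  P5=13  P6=4  P7=16
Turnaround times: P1=1, P2=8, P3=11, P4=26, P5=13, P6=4, P7=16
Average turnaround = (1+8+11+26+13+4+16) / 7 = 79/7 = 11.29

11.29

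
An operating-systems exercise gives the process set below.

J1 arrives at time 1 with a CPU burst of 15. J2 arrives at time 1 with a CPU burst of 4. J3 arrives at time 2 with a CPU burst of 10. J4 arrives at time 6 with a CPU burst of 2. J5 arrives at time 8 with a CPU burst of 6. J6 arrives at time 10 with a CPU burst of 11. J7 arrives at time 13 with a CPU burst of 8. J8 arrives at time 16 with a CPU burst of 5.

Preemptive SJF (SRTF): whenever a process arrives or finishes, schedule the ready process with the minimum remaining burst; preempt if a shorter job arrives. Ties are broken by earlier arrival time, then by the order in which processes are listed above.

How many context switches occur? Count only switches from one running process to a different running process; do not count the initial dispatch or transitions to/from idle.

9

Schedule: | idle 0-1 | J2 1-5 | J3 5-6 | J4 6-8 | J5 8-14 | J7 14-16 | J8 16-21 | J7 21-27 | J3 27-36 | J6 36-47 | J1 47-62 |
Completion: J1=62  J2=5  J3=36  J4=8  J5=14  J6=47  J7=27  J8=21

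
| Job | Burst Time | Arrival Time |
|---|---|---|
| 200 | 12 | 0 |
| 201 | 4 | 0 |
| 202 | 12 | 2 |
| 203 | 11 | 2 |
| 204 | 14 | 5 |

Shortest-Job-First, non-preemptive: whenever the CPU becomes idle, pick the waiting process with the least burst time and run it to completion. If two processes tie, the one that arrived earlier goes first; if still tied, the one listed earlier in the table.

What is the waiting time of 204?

Schedule: | 201 0-4 | 203 4-15 | 200 15-27 | 202 27-39 | 204 39-53 |
Completion: 200=27  201=4  202=39  203=15  204=53
Turnaround (C−A): 200=27  201=4  202=37  203=13  204=48
Waiting(204) = turnaround − burst = 48 − 14 = 34

34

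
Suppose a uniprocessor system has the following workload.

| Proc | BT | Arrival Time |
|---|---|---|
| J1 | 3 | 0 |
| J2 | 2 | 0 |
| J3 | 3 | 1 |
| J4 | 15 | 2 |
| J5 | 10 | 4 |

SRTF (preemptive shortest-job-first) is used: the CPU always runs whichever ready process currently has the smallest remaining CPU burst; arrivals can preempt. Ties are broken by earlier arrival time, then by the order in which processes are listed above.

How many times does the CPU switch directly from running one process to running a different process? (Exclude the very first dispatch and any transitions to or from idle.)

Timeline: | J2 0-2 | J1 2-5 | J3 5-8 | J5 8-18 | J4 18-33 |
Completion: J1=5  J2=2  J3=8  J4=33  J5=18

4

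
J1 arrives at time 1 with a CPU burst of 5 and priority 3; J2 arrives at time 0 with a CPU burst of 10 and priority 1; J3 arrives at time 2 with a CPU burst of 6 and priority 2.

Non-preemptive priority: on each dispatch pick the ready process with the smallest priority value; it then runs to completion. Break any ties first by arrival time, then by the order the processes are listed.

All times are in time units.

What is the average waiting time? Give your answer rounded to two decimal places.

Schedule: | J2 0-10 | J3 10-16 | J1 16-21 |
Completion: J1=21  J2=10  J3=16
Waiting times: J1=15, J2=0, J3=8
Average waiting = (15+0+8) / 3 = 23/3 = 7.67

7.67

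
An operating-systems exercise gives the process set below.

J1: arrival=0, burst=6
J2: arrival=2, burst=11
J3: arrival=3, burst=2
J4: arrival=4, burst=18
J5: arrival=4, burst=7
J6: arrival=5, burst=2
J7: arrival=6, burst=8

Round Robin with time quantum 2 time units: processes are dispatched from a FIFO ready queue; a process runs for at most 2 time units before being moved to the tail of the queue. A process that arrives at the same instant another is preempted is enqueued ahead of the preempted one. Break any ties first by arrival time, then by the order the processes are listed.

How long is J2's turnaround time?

Schedule: | J1 0-2 | J2 2-4 | J1 4-6 | J3 6-8 | J4 8-10 | J5 10-12 | J2 12-14 | J6 14-16 | J7 16-18 | J1 18-20 | J4 20-22 | J5 22-24 | J2 24-26 | J7 26-28 | J4 28-30 | J5 30-32 | J2 32-34 | J7 34-36 | J4 36-38 | J5 38-39 | J2 39-41 | J7 41-43 | J4 43-45 | J2 45-46 | J4 46-54 |
Completion: J1=20  J2=46  J3=8  J4=54  J5=39  J6=16  J7=43
Turnaround(J2) = completion − arrival = 46 − 2 = 44

44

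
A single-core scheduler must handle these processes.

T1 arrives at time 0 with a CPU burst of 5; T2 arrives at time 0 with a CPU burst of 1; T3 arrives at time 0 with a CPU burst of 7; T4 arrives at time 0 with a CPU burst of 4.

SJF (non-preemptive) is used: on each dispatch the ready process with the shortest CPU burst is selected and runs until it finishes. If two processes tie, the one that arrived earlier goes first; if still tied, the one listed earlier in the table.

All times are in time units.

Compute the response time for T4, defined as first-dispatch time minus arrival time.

Schedule: | T2 0-1 | T4 1-5 | T1 5-10 | T3 10-17 |
Completion: T1=10  T2=1  T3=17  T4=5
Turnaround (C−A): T1=10  T2=1  T3=17  T4=5
Response(T4) = first start − arrival = 1 − 0 = 1

1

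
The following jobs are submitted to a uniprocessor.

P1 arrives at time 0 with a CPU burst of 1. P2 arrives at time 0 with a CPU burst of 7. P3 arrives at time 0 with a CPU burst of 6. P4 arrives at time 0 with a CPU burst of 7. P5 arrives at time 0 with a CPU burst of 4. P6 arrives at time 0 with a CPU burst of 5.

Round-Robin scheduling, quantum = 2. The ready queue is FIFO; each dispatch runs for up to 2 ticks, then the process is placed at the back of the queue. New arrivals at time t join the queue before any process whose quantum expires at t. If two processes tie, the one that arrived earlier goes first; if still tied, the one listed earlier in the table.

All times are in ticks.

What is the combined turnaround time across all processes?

132

Timeline: | P1 0-1 | P2 1-3 | P3 3-5 | P4 5-7 | P5 7-9 | P6 9-11 | P2 11-13 | P3 13-15 | P4 15-17 | P5 17-19 | P6 19-21 | P2 21-23 | P3 23-25 | P4 25-27 | P6 27-28 | P2 28-29 | P4 29-30 |
Completion: P1=1  P2=29  P3=25  P4=30  P5=19  P6=28
Turnaround (C−A): P1=1  P2=29  P3=25  P4=30  P5=19  P6=28
Turnaround = completion − arrival: P1=1, P2=29, P3=25, P4=30, P5=19, P6=28
Total turnaround = 1 + 29 + 25 + 30 + 19 + 28 = 132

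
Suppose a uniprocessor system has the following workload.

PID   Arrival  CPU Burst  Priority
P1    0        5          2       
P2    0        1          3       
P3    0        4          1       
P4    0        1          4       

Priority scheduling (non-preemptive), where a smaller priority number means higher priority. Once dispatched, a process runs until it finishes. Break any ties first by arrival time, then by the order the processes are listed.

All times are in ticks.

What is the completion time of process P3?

4

Schedule: | P3 0-4 | P1 4-9 | P2 9-10 | P4 10-11 |
Completion: P1=9  P2=10  P3=4  P4=11
Turnaround (C−A): P1=9  P2=10  P3=4  P4=11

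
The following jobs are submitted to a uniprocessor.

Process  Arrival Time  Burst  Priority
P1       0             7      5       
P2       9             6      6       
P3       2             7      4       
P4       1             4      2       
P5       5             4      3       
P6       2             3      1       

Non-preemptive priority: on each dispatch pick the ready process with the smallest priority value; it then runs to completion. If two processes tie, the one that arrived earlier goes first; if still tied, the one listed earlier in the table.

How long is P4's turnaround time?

Gantt: | P1 0-7 | P6 7-10 | P4 10-14 | P5 14-18 | P3 18-25 | P2 25-31 |
Completion: P1=7  P2=31  P3=25  P4=14  P5=18  P6=10
Turnaround (C−A): P1=7  P2=22  P3=23  P4=13  P5=13  P6=8
Turnaround(P4) = completion − arrival = 14 − 1 = 13

13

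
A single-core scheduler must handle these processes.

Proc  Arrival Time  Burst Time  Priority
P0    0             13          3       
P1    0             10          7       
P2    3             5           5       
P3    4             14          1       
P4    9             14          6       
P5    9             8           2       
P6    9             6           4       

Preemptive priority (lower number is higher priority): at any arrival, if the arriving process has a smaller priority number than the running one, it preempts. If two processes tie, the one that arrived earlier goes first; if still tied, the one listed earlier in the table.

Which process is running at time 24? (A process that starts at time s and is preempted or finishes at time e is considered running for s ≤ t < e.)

P5

Timeline: | P0 0-4 | P3 4-18 | P5 18-26 | P0 26-35 | P6 35-41 | P2 41-46 | P4 46-60 | P1 60-70 |
Completion: P0=35  P1=70  P2=46  P3=18  P4=60  P5=26  P6=41
Turnaround (C−A): P0=35  P1=70  P2=43  P3=14  P4=51  P5=17  P6=32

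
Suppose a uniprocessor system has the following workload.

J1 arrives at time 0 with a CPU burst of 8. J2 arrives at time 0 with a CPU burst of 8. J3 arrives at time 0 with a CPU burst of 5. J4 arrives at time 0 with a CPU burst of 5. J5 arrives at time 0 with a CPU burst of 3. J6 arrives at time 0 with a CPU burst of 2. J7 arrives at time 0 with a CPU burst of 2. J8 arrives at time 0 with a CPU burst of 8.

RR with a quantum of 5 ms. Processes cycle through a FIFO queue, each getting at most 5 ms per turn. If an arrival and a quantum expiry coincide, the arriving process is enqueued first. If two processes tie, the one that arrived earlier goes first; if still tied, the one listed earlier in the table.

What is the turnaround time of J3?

15

Gantt: | J1 0-5 | J2 5-10 | J3 10-15 | J4 15-20 | J5 20-23 | J6 23-25 | J7 25-27 | J8 27-32 | J1 32-35 | J2 35-38 | J8 38-41 |
Completion: J1=35  J2=38  J3=15  J4=20  J5=23  J6=25  J7=27  J8=41
Turnaround (C−A): J1=35  J2=38  J3=15  J4=20  J5=23  J6=25  J7=27  J8=41
Turnaround(J3) = completion − arrival = 15 − 0 = 15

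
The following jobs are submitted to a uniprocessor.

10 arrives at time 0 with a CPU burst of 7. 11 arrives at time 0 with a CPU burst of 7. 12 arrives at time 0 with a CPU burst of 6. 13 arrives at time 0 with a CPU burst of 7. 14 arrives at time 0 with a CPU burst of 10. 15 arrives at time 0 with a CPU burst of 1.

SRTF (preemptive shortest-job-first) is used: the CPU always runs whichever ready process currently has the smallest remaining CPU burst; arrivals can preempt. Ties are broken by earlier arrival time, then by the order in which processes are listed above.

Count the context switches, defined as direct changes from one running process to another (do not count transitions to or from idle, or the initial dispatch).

5

Schedule: | 15 0-1 | 12 1-7 | 10 7-14 | 11 14-21 | 13 21-28 | 14 28-38 |
Completion: 10=14  11=21  12=7  13=28  14=38  15=1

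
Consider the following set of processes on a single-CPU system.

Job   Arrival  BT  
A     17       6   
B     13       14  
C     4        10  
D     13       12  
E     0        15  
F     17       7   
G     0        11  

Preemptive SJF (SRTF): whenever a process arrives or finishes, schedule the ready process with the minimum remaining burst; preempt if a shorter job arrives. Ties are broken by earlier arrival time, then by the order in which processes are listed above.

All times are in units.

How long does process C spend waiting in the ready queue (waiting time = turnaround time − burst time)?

7

Schedule: | G 0-11 | C 11-21 | A 21-27 | F 27-34 | D 34-46 | B 46-60 | E 60-75 |
Completion: A=27  B=60  C=21  D=46  E=75  F=34  G=11
Turnaround (C−A): A=10  B=47  C=17  D=33  E=75  F=17  G=11
Waiting(C) = turnaround − burst = 17 − 10 = 7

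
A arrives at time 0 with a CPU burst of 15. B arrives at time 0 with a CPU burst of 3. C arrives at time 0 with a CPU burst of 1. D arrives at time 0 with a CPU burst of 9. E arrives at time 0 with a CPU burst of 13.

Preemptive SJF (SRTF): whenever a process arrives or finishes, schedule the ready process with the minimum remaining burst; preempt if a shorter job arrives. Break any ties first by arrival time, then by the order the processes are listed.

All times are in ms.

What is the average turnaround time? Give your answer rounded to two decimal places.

Schedule: | C 0-1 | B 1-4 | D 4-13 | E 13-26 | A 26-41 |
Completion: A=41  B=4  C=1  D=13  E=26
Turnaround (C−A): A=41  B=4  C=1  D=13  E=26
Turnaround times: A=41, B=4, C=1, D=13, E=26
Average turnaround = (41+4+1+13+26) / 5 = 85/5 = 17.00

17.00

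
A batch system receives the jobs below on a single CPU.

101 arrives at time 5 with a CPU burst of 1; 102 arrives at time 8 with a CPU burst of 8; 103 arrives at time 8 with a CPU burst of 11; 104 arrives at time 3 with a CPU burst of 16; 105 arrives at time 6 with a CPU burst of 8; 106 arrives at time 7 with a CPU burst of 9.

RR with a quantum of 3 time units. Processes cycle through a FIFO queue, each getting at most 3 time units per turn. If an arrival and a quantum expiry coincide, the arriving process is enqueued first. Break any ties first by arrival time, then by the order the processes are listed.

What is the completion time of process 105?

Timeline: | idle 0-3 | 104 3-6 | 101 6-7 | 105 7-10 | 104 10-13 | 106 13-16 | 102 16-19 | 103 19-22 | 105 22-25 | 104 25-28 | 106 28-31 | 102 31-34 | 103 34-37 | 105 37-39 | 104 39-42 | 106 42-45 | 102 45-47 | 103 47-50 | 104 50-53 | 103 53-55 | 104 55-56 |
Completion: 101=7  102=47  103=55  104=56  105=39  106=45
Turnaround (C−A): 101=2  102=39  103=47  104=53  105=33  106=38

39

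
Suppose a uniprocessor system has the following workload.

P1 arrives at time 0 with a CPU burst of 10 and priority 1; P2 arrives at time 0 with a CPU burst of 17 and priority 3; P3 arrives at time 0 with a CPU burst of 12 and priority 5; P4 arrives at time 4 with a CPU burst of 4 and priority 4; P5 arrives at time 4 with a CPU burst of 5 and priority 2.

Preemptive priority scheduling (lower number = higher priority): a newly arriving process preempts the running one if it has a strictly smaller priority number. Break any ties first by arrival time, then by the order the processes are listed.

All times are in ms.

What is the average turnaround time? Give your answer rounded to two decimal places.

Gantt: | P1 0-10 | P5 10-15 | P2 15-32 | P4 32-36 | P3 36-48 |
Completion: P1=10  P2=32  P3=48  P4=36  P5=15
Turnaround (C−A): P1=10  P2=32  P3=48  P4=32  P5=11
Turnaround times: P1=10, P2=32, P3=48, P4=32, P5=11
Average turnaround = (10+32+48+32+11) / 5 = 133/5 = 26.60

26.60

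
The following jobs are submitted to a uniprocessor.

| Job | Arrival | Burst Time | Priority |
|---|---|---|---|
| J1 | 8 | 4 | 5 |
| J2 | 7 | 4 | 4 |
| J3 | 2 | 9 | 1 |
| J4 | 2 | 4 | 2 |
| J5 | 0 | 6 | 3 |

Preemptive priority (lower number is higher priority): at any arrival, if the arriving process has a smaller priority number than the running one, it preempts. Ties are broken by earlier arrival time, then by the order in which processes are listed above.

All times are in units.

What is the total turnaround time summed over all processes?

76

Schedule: | J5 0-2 | J3 2-11 | J4 11-15 | J5 15-19 | J2 19-23 | J1 23-27 |
Completion: J1=27  J2=23  J3=11  J4=15  J5=19
Turnaround = completion − arrival: J1=19, J2=16, J3=9, J4=13, J5=19
Total turnaround = 19 + 16 + 9 + 13 + 19 = 76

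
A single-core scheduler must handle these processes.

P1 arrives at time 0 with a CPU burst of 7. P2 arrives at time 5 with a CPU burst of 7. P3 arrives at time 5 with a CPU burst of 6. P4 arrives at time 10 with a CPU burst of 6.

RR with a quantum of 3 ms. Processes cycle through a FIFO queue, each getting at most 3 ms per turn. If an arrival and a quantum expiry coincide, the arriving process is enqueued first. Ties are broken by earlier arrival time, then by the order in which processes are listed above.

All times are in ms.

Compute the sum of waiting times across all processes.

38

Timeline: | P1 0-6 | P2 6-9 | P3 9-12 | P1 12-13 | P2 13-16 | P4 16-19 | P3 19-22 | P2 22-23 | P4 23-26 |
Completion: P1=13  P2=23  P3=22  P4=26
Turnaround (C−A): P1=13  P2=18  P3=17  P4=16
Waiting = turnaround − burst: P1=6, P2=11, P3=11, P4=10
Total waiting = 6 + 11 + 11 + 10 = 38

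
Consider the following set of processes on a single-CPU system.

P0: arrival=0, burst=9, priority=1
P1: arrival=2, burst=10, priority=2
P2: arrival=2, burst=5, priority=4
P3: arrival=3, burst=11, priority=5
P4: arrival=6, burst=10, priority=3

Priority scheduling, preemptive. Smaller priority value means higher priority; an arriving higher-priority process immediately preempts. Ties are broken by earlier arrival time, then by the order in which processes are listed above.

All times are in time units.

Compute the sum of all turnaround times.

Timeline: | P0 0-9 | P1 9-19 | P4 19-29 | P2 29-34 | P3 34-45 |
Completion: P0=9  P1=19  P2=34  P3=45  P4=29
Turnaround = completion − arrival: P0=9, P1=17, P2=32, P3=42, P4=23
Total turnaround = 9 + 17 + 32 + 42 + 23 = 123

123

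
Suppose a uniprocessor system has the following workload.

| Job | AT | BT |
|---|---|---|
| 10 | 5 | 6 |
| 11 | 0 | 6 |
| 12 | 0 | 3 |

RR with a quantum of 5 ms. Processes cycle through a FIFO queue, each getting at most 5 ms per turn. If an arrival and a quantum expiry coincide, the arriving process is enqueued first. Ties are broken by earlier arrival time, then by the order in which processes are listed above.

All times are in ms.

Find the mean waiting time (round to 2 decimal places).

5.67

Schedule: | 11 0-5 | 12 5-8 | 10 8-13 | 11 13-14 | 10 14-15 |
Completion: 10=15  11=14  12=8
Waiting times: 10=4, 11=8, 12=5
Average waiting = (4+8+5) / 3 = 17/3 = 5.67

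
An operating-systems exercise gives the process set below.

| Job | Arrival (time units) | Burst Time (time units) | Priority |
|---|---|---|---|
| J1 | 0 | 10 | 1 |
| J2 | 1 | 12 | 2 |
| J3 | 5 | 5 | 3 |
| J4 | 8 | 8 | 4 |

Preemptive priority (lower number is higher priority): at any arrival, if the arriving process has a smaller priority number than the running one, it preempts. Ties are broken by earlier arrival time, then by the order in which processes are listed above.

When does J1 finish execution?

10

Schedule: | J1 0-10 | J2 10-22 | J3 22-27 | J4 27-35 |
Completion: J1=10  J2=22  J3=27  J4=35
Turnaround (C−A): J1=10  J2=21  J3=22  J4=27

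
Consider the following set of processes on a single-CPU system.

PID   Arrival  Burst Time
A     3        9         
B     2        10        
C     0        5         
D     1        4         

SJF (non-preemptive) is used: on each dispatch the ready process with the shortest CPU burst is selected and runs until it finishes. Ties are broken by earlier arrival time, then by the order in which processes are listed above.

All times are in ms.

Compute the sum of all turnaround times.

54

Gantt: | C 0-5 | D 5-9 | A 9-18 | B 18-28 |
Completion: A=18  B=28  C=5  D=9
Turnaround = completion − arrival: A=15, B=26, C=5, D=8
Total turnaround = 15 + 26 + 5 + 8 = 54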